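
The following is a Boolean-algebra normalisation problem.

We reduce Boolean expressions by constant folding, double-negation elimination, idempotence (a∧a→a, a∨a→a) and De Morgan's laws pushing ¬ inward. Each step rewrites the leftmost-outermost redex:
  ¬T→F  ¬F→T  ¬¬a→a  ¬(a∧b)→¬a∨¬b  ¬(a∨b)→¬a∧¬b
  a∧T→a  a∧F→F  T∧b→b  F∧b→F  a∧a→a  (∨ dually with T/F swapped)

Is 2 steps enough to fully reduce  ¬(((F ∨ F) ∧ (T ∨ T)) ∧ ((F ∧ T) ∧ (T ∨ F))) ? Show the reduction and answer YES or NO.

Answer: NO — after 2 steps the term is (¬(F ∨ F) ∨ ¬(T ∨ T)) ∨ ¬((F ∧ T) ∧ (T ∨ F)), not yet normal

Reduction:
  start: ¬(((F ∨ F) ∧ (T ∨ T)) ∧ ((F ∧ T) ∧ (T ∨ F)))
  step 1: ¬((F ∨ F) ∧ (T ∨ T)) ∨ ¬((F ∧ T) ∧ (T ∨ F))
  step 2: (¬(F ∨ F) ∨ ¬(T ∨ T)) ∨ ¬((F ∧ T) ∧ (T ∨ F))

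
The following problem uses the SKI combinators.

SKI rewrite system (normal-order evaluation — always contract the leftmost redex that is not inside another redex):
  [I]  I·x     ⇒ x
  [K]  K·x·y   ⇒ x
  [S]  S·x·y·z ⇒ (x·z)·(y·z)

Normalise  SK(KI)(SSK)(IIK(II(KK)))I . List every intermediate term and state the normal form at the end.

Answer: normal form = K  (in 10 steps)

Derivation:
  start: SK(KI)(SSK)(IIK(II(KK)))I
  [1] K(SSK)(KI(SSK))(IIK(II(KK)))I
  [2] SSK(IIK(II(KK)))I
  [3] S(IIK(II(KK)))(K(IIK(II(KK))))I
  [4] IIK(II(KK))I(K(IIK(II(KK)))I)
  [5] IK(II(KK))I(K(IIK(II(KK)))I)
  [6] K(II(KK))I(K(IIK(II(KK)))I)
  [7] II(KK)(K(IIK(II(KK)))I)
  [8] I(KK)(K(IIK(II(KK)))I)
  [9] KK(K(IIK(II(KK)))I)
  [10] K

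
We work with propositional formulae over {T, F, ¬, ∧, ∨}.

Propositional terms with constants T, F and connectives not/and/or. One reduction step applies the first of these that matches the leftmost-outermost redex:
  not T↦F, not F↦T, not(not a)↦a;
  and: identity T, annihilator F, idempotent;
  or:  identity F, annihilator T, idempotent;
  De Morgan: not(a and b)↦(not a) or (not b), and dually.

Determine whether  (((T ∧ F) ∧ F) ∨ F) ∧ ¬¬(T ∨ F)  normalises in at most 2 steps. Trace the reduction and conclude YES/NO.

  start: (((T ∧ F) ∧ F) ∨ F) ∧ ¬¬(T ∨ F)
  [1] ((T ∧ F) ∧ F) ∧ ¬¬(T ∨ F)
  [2] F ∧ ¬¬(T ∨ F)

Answer: NO — after 2 steps the term is F ∧ ¬¬(T ∨ F), not yet normal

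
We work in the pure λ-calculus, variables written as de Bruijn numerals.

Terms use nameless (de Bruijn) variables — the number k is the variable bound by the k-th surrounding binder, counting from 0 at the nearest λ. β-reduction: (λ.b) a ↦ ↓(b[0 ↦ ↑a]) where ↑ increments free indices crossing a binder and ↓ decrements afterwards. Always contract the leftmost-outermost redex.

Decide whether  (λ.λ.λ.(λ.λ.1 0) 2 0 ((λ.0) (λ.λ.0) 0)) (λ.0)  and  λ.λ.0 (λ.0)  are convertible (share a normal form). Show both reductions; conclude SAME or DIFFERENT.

Term A:
  start: (λ.λ.λ.(λ.λ.1 0) 2 0 ((λ.0) (λ.λ.0) 0)) (λ.0)
  →1  λ.λ.(λ.λ.1 0) (λ.0) 0 ((λ.0) (λ.λ.0) 0)
  →2  λ.λ.(λ.(λ.0) 0) 0 ((λ.0) (λ.λ.0) 0)
  →3  λ.λ.(λ.0) 0 ((λ.0) (λ.λ.0) 0)
  →4  λ.λ.0 ((λ.0) (λ.λ.0) 0)
  →5  λ.λ.0 ((λ.λ.0) 0)
  →6  λ.λ.0 (λ.0)

Term B:
  start: λ.λ.0 (λ.0)

Answer: SAME — A ⇓ λ.λ.0 (λ.0), B ⇓ λ.λ.0 (λ.0)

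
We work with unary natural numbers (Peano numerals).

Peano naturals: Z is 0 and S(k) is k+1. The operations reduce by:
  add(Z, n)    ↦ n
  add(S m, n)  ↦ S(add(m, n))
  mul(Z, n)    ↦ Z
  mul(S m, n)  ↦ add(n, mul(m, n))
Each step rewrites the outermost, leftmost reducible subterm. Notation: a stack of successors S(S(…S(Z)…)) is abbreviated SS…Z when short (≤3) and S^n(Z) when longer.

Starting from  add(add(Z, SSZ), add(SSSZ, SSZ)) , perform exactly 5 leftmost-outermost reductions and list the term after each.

Answer: after 5 steps: S(S(S(add(SSZ, SSZ))))

Reduction:
  start: add(add(Z, SSZ), add(SSSZ, SSZ))
  →1  add(SSZ, add(SSSZ, SSZ))
  →2  S(add(SZ, add(SSSZ, SSZ)))
  →3  S(S(add(Z, add(SSSZ, SSZ))))
  →4  S(S(add(SSSZ, SSZ)))
  →5  S(S(S(add(SSZ, SSZ))))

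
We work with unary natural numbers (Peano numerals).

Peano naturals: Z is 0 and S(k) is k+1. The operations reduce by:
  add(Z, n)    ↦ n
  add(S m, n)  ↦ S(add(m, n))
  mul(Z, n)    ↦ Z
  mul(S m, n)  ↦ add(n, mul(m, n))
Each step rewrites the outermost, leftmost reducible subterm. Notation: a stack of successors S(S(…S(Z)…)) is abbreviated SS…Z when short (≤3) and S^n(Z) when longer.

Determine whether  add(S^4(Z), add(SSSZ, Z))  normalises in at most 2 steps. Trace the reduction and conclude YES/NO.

Answer: NO — after 2 steps the term is S(S(add(SSZ, add(SSSZ, Z)))), not yet normal

Derivation:
  start: add(S^4(Z), add(SSSZ, Z))
  [1] S(add(SSSZ, add(SSSZ, Z)))
  [2] S(S(add(SSZ, add(SSSZ, Z))))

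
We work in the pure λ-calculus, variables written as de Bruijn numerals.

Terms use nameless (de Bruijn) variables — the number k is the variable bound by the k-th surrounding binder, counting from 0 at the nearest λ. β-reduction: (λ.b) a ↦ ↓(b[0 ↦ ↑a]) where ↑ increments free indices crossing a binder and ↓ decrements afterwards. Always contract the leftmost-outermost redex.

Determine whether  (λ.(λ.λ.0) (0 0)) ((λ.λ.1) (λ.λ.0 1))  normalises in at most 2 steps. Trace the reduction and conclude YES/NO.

Answer: YES — reaches normal form λ.0 in 2 ≤ 2 steps

Reduction:
  start: (λ.(λ.λ.0) (0 0)) ((λ.λ.1) (λ.λ.0 1))
  step 1: (λ.λ.0) ((λ.λ.1) (λ.λ.0 1) ((λ.λ.1) (λ.λ.0 1)))
  step 2: λ.0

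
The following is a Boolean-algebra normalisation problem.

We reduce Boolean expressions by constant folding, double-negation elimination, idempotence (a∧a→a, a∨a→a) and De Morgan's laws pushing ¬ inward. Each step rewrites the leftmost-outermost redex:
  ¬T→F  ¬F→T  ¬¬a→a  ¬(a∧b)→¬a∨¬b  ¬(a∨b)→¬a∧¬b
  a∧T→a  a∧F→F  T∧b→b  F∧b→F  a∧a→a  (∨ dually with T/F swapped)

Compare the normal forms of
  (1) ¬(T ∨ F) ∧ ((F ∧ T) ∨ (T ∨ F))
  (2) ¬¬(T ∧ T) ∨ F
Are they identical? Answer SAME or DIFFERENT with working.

Term A:
  start: ¬(T ∨ F) ∧ ((F ∧ T) ∨ (T ∨ F))
  [1] (¬T ∧ ¬F) ∧ ((F ∧ T) ∨ (T ∨ F))
  [2] (F ∧ ¬F) ∧ ((F ∧ T) ∨ (T ∨ F))
  [3] F ∧ ((F ∧ T) ∨ (T ∨ F))
  [4] F

Term B:
  start: ¬¬(T ∧ T) ∨ F
  [1] ¬¬(T ∧ T)
  [2] T ∧ T
  [3] T

Answer: DIFFERENT — A ⇓ F, B ⇓ T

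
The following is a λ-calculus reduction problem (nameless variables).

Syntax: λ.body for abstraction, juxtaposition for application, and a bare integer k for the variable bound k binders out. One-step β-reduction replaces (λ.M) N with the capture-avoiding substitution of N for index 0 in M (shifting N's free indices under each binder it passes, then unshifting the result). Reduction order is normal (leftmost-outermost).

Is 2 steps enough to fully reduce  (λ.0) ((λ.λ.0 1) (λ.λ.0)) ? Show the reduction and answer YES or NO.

Answer: YES — reaches normal form λ.0 (λ.λ.0) in 2 ≤ 2 steps

Reduction:
  start: (λ.0) ((λ.λ.0 1) (λ.λ.0))
  [1] (λ.λ.0 1) (λ.λ.0)
  [2] λ.0 (λ.λ.0)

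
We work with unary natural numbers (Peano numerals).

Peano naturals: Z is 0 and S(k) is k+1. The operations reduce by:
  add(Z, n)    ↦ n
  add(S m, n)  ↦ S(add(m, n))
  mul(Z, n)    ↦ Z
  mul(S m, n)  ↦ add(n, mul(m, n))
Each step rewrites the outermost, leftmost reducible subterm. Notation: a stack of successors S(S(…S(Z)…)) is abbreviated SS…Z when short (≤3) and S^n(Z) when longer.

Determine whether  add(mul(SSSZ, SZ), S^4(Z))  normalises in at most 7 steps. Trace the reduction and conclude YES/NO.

Answer: NO — after 7 steps the term is S(S(add(add(Z, mul(SZ, SZ)), S^4(Z)))), not yet normal

Reduction:
  start: add(mul(SSSZ, SZ), S^4(Z))
  →1  add(add(SZ, mul(SSZ, SZ)), S^4(Z))
  →2  add(S(add(Z, mul(SSZ, SZ))), S^4(Z))
  →3  S(add(add(Z, mul(SSZ, SZ)), S^4(Z)))
  →4  S(add(mul(SSZ, SZ), S^4(Z)))
  →5  S(add(add(SZ, mul(SZ, SZ)), S^4(Z)))
  →6  S(add(S(add(Z, mul(SZ, SZ))), S^4(Z)))
  →7  S(S(add(add(Z, mul(SZ, SZ)), S^4(Z))))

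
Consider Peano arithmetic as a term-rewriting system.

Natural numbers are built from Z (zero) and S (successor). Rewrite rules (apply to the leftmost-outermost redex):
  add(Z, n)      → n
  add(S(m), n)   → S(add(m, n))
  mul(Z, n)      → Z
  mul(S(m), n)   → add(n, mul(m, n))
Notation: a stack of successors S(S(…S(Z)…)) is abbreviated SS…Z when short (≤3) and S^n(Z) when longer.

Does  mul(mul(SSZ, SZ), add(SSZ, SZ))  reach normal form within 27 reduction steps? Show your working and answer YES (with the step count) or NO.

  start: mul(mul(SSZ, SZ), add(SSZ, SZ))
  →1  mul(add(SZ, mul(SZ, SZ)), add(SSZ, SZ))
  →2  mul(S(add(Z, mul(SZ, SZ))), add(SSZ, SZ))
  →3  add(add(SSZ, SZ), mul(add(Z, mul(SZ, SZ)), add(SSZ, SZ)))
  →4  add(S(add(SZ, SZ)), mul(add(Z, mul(SZ, SZ)), add(SSZ, SZ)))
  →5  S(add(add(SZ, SZ), mul(add(Z, mul(SZ, SZ)), add(SSZ, SZ))))
  →6  S(add(S(add(Z, SZ)), mul(add(Z, mul(SZ, SZ)), add(SSZ, SZ))))
  →7  S(S(add(add(Z, SZ), mul(add(Z, mul(SZ, SZ)), add(SSZ, SZ)))))
  →8  S(S(add(SZ, mul(add(Z, mul(SZ, SZ)), add(SSZ, SZ)))))
  →9  S(S(S(add(Z, mul(add(Z, mul(SZ, SZ)), add(SSZ, SZ))))))
  →10  S(S(S(mul(add(Z, mul(SZ, SZ)), add(SSZ, SZ)))))
  →11  S(S(S(mul(mul(SZ, SZ), add(SSZ, SZ)))))
  →12  S(S(S(mul(add(SZ, mul(Z, SZ)), add(SSZ, SZ)))))
  →13  S(S(S(mul(S(add(Z, mul(Z, SZ))), add(SSZ, SZ)))))
  →14  S(S(S(add(add(SSZ, SZ), mul(add(Z, mul(Z, SZ)), add(SSZ, SZ))))))
  →15  S(S(S(add(S(add(SZ, SZ)), mul(add(Z, mul(Z, SZ)), add(SSZ, SZ))))))
  →16  S(S(S(S(add(add(SZ, SZ), mul(add(Z, mul(Z, SZ)), add(SSZ, SZ)))))))
  →17  S(S(S(S(add(S(add(Z, SZ)), mul(add(Z, mul(Z, SZ)), add(SSZ, SZ)))))))
  →18  S(S(S(S(S(add(add(Z, SZ), mul(add(Z, mul(Z, SZ)), add(SSZ, SZ))))))))
  →19  S(S(S(S(S(add(SZ, mul(add(Z, mul(Z, SZ)), add(SSZ, SZ))))))))
  →20  S(S(S(S(S(S(add(Z, mul(add(Z, mul(Z, SZ)), add(SSZ, SZ)))))))))
  →21  S(S(S(S(S(S(mul(add(Z, mul(Z, SZ)), add(SSZ, SZ))))))))
  →22  S(S(S(S(S(S(mul(mul(Z, SZ), add(SSZ, SZ))))))))
  →23  S(S(S(S(S(S(mul(Z, add(SSZ, SZ))))))))
  →24  S^6(Z)

Answer: YES — reaches normal form S^6(Z) in 24 ≤ 27 steps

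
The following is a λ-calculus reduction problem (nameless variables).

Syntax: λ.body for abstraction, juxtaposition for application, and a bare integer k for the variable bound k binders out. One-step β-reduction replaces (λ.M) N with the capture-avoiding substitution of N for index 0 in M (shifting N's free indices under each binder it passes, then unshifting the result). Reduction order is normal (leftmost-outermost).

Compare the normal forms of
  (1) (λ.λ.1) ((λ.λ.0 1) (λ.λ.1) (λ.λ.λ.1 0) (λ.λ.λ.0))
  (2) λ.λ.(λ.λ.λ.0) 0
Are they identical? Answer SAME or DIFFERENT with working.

Answer: SAME — A ⇓ λ.λ.λ.λ.0, B ⇓ λ.λ.λ.λ.0

Working:
Term A:
  start: (λ.λ.1) ((λ.λ.0 1) (λ.λ.1) (λ.λ.λ.1 0) (λ.λ.λ.0))
  →1  λ.(λ.λ.0 1) (λ.λ.1) (λ.λ.λ.1 0) (λ.λ.λ.0)
  →2  λ.(λ.0 (λ.λ.1)) (λ.λ.λ.1 0) (λ.λ.λ.0)
  →3  λ.(λ.λ.λ.1 0) (λ.λ.1) (λ.λ.λ.0)
  →4  λ.(λ.λ.1 0) (λ.λ.λ.0)
  →5  λ.λ.(λ.λ.λ.0) 0
  →6  λ.λ.λ.λ.0

Term B:
  start: λ.λ.(λ.λ.λ.0) 0
  →1  λ.λ.λ.λ.0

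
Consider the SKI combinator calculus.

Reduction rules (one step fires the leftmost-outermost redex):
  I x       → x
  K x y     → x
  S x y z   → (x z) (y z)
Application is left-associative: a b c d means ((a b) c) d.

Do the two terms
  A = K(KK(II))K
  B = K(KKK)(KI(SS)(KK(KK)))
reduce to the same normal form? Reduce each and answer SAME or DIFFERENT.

Answer: SAME — A ⇓ K, B ⇓ K

Working:
Term A:
  start: K(KK(II))K
  step 1: KK(II)
  step 2: K

Term B:
  start: K(KKK)(KI(SS)(KK(KK)))
  step 1: KKK
  step 2: K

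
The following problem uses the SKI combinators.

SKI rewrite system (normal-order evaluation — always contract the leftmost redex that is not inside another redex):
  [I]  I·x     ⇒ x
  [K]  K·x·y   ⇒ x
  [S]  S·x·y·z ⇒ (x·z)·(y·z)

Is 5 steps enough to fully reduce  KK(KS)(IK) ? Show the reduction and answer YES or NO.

  start: KK(KS)(IK)
  [1] K(IK)
  [2] KK

Answer: YES — reaches normal form KK in 2 ≤ 5 steps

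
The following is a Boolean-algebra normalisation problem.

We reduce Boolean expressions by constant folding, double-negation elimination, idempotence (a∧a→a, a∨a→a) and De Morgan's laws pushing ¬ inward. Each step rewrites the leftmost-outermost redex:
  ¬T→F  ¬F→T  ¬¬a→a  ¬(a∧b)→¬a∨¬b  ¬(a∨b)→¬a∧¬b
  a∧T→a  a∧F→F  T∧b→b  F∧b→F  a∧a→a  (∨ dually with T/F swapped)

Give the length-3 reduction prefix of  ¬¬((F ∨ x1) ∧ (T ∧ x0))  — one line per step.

  start: ¬¬((F ∨ x1) ∧ (T ∧ x0))
  step 1: (F ∨ x1) ∧ (T ∧ x0)
  step 2: x1 ∧ (T ∧ x0)
  step 3: x1 ∧ x0

Answer: after 3 steps: x1 ∧ x0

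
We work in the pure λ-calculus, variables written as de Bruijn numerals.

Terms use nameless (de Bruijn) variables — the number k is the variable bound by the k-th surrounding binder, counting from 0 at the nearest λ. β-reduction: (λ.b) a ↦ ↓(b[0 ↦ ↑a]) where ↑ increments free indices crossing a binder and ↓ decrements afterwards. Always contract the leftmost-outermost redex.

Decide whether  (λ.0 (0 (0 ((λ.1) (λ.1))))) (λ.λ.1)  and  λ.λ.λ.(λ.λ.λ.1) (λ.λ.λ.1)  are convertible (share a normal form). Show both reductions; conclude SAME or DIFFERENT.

Answer: SAME — A ⇓ λ.λ.λ.λ.λ.1, B ⇓ λ.λ.λ.λ.λ.1

Working:
Term A:
  start: (λ.0 (0 (0 ((λ.1) (λ.1))))) (λ.λ.1)
  →1  (λ.λ.1) ((λ.λ.1) ((λ.λ.1) ((λ.λ.λ.1) (λ.λ.λ.1))))
  →2  λ.(λ.λ.1) ((λ.λ.1) ((λ.λ.λ.1) (λ.λ.λ.1)))
  →3  λ.λ.(λ.λ.1) ((λ.λ.λ.1) (λ.λ.λ.1))
  →4  λ.λ.λ.(λ.λ.λ.1) (λ.λ.λ.1)
  →5  λ.λ.λ.λ.λ.1

Term B:
  start: λ.λ.λ.(λ.λ.λ.1) (λ.λ.λ.1)
  →1  λ.λ.λ.λ.λ.1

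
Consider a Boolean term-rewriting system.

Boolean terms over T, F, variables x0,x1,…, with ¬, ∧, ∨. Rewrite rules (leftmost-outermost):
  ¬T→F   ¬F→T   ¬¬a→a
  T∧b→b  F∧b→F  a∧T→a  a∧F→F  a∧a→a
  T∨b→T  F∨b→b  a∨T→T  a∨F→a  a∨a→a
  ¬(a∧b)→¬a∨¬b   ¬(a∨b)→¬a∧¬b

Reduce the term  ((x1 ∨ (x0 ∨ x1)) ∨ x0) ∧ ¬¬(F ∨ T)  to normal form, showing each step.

Answer: normal form = (x1 ∨ (x0 ∨ x1)) ∨ x0  (in 3 steps)

Derivation:
  start: ((x1 ∨ (x0 ∨ x1)) ∨ x0) ∧ ¬¬(F ∨ T)
  →1  ((x1 ∨ (x0 ∨ x1)) ∨ x0) ∧ (F ∨ T)
  →2  ((x1 ∨ (x0 ∨ x1)) ∨ x0) ∧ T
  →3  (x1 ∨ (x0 ∨ x1)) ∨ x0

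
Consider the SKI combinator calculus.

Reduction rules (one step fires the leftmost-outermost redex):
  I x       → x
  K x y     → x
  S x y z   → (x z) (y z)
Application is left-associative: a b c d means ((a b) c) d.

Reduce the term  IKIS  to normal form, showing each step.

Answer: normal form = I  (in 2 steps)

Derivation:
  start: IKIS
  step 1: KIS
  step 2: I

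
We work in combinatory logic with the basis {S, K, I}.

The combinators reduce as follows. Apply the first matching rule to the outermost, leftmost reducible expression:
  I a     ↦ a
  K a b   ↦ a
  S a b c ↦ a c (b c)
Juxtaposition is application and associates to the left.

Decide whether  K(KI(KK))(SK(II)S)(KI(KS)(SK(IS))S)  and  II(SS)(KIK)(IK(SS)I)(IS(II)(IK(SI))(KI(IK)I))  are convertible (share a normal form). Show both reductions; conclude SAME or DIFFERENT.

Answer: DIFFERENT — A ⇓ S, B ⇓ S(SS(SI))(SI(SS(SI)))

Derivation:
Term A:
  start: K(KI(KK))(SK(II)S)(KI(KS)(SK(IS))S)
  step 1: KI(KK)(KI(KS)(SK(IS))S)
  step 2: I(KI(KS)(SK(IS))S)
  step 3: KI(KS)(SK(IS))S
  step 4: I(SK(IS))S
  step 5: SK(IS)S
  step 6: KS(ISS)
  step 7: S

Term B:
  start: II(SS)(KIK)(IK(SS)I)(IS(II)(IK(SI))(KI(IK)I))
  step 1: I(SS)(KIK)(IK(SS)I)(IS(II)(IK(SI))(KI(IK)I))
  step 2: SS(KIK)(IK(SS)I)(IS(II)(IK(SI))(KI(IK)I))
  step 3: S(IK(SS)I)(KIK(IK(SS)I))(IS(II)(IK(SI))(KI(IK)I))
  step 4: IK(SS)I(IS(II)(IK(SI))(KI(IK)I))(KIK(IK(SS)I)(IS(II)(IK(SI))(KI(IK)I)))
  step 5: K(SS)I(IS(II)(IK(SI))(KI(IK)I))(KIK(IK(SS)I)(IS(II)(IK(SI))(KI(IK)I)))
  step 6: SS(IS(II)(IK(SI))(KI(IK)I))(KIK(IK(SS)I)(IS(II)(IK(SI))(KI(IK)I)))
  step 7: S(KIK(IK(SS)I)(IS(II)(IK(SI))(KI(IK)I)))(IS(II)(IK(SI))(KI(IK)I)(KIK(IK(SS)I)(IS(II)(IK(SI))(KI(IK)I))))
  step 8: S(I(IK(SS)I)(IS(II)(IK(SI))(KI(IK)I)))(IS(II)(IK(SI))(KI(IK)I)(KIK(IK(SS)I)(IS(II)(IK(SI))(KI(IK)I))))
  step 9: S(IK(SS)I(IS(II)(IK(SI))(KI(IK)I)))(IS(II)(IK(SI))(KI(IK)I)(KIK(IK(SS)I)(IS(II)(IK(SI))(KI(IK)I))))
  step 10: S(K(SS)I(IS(II)(IK(SI))(KI(IK)I)))(IS(II)(IK(SI))(KI(IK)I)(KIK(IK(SS)I)(IS(II)(IK(SI))(KI(IK)I))))
  step 11: S(SS(IS(II)(IK(SI))(KI(IK)I)))(IS(II)(IK(SI))(KI(IK)I)(KIK(IK(SS)I)(IS(II)(IK(SI))(KI(IK)I))))
  step 12: S(SS(S(II)(IK(SI))(KI(IK)I)))(IS(II)(IK(SI))(KI(IK)I)(KIK(IK(SS)I)(IS(II)(IK(SI))(KI(IK)I))))
  step 13: S(SS(II(KI(IK)I)(IK(SI)(KI(IK)I))))(IS(II)(IK(SI))(KI(IK)I)(KIK(IK(SS)I)(IS(II)(IK(SI))(KI(IK)I))))
  step 14: S(SS(I(KI(IK)I)(IK(SI)(KI(IK)I))))(IS(II)(IK(SI))(KI(IK)I)(KIK(IK(SS)I)(IS(II)(IK(SI))(KI(IK)I))))
  step 15: S(SS(KI(IK)I(IK(SI)(KI(IK)I))))(IS(II)(IK(SI))(KI(IK)I)(KIK(IK(SS)I)(IS(II)(IK(SI))(KI(IK)I))))
  step 16: S(SS(II(IK(SI)(KI(IK)I))))(IS(II)(IK(SI))(KI(IK)I)(KIK(IK(SS)I)(IS(II)(IK(SI))(KI(IK)I))))
  step 17: S(SS(I(IK(SI)(KI(IK)I))))(IS(II)(IK(SI))(KI(IK)I)(KIK(IK(SS)I)(IS(II)(IK(SI))(KI(IK)I))))
  step 18: S(SS(IK(SI)(KI(IK)I)))(IS(II)(IK(SI))(KI(IK)I)(KIK(IK(SS)I)(IS(II)(IK(SI))(KI(IK)I))))
  step 19: S(SS(K(SI)(KI(IK)I)))(IS(II)(IK(SI))(KI(IK)I)(KIK(IK(SS)I)(IS(II)(IK(SI))(KI(IK)I))))
  step 20: S(SS(SI))(IS(II)(IK(SI))(KI(IK)I)(KIK(IK(SS)I)(IS(II)(IK(SI))(KI(IK)I))))
  step 21: S(SS(SI))(S(II)(IK(SI))(KI(IK)I)(KIK(IK(SS)I)(IS(II)(IK(SI))(KI(IK)I))))
  step 22: S(SS(SI))(II(KI(IK)I)(IK(SI)(KI(IK)I))(KIK(IK(SS)I)(IS(II)(IK(SI))(KI(IK)I))))
  step 23: S(SS(SI))(I(KI(IK)I)(IK(SI)(KI(IK)I))(KIK(IK(SS)I)(IS(II)(IK(SI))(KI(IK)I))))
  step 24: S(SS(SI))(KI(IK)I(IK(SI)(KI(IK)I))(KIK(IK(SS)I)(IS(II)(IK(SI))(KI(IK)I))))
  step 25: S(SS(SI))(II(IK(SI)(KI(IK)I))(KIK(IK(SS)I)(IS(II)(IK(SI))(KI(IK)I))))
  step 26: S(SS(SI))(I(IK(SI)(KI(IK)I))(KIK(IK(SS)I)(IS(II)(IK(SI))(KI(IK)I))))
  step 27: S(SS(SI))(IK(SI)(KI(IK)I)(KIK(IK(SS)I)(IS(II)(IK(SI))(KI(IK)I))))
  step 28: S(SS(SI))(K(SI)(KI(IK)I)(KIK(IK(SS)I)(IS(II)(IK(SI))(KI(IK)I))))
  step 29: S(SS(SI))(SI(KIK(IK(SS)I)(IS(II)(IK(SI))(KI(IK)I))))
  step 30: S(SS(SI))(SI(I(IK(SS)I)(IS(II)(IK(SI))(KI(IK)I))))
  step 31: S(SS(SI))(SI(IK(SS)I(IS(II)(IK(SI))(KI(IK)I))))
  step 32: S(SS(SI))(SI(K(SS)I(IS(II)(IK(SI))(KI(IK)I))))
  step 33: S(SS(SI))(SI(SS(IS(II)(IK(SI))(KI(IK)I))))
  step 34: S(SS(SI))(SI(SS(S(II)(IK(SI))(KI(IK)I))))
  step 35: S(SS(SI))(SI(SS(II(KI(IK)I)(IK(SI)(KI(IK)I)))))
  step 36: S(SS(SI))(SI(SS(I(KI(IK)I)(IK(SI)(KI(IK)I)))))
  step 37: S(SS(SI))(SI(SS(KI(IK)I(IK(SI)(KI(IK)I)))))
  step 38: S(SS(SI))(SI(SS(II(IK(SI)(KI(IK)I)))))
  step 39: S(SS(SI))(SI(SS(I(IK(SI)(KI(IK)I)))))
  step 40: S(SS(SI))(SI(SS(IK(SI)(KI(IK)I))))
  step 41: S(SS(SI))(SI(SS(K(SI)(KI(IK)I))))
  step 42: S(SS(SI))(SI(SS(SI)))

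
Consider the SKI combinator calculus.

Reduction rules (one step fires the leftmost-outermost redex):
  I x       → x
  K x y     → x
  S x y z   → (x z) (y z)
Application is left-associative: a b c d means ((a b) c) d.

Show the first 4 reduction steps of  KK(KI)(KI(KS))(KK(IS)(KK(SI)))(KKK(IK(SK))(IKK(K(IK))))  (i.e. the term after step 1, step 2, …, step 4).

Answer: after 4 steps: KKK(IK(SK))(IKK(K(IK)))

Working:
  start: KK(KI)(KI(KS))(KK(IS)(KK(SI)))(KKK(IK(SK))(IKK(K(IK))))
  [1] K(KI(KS))(KK(IS)(KK(SI)))(KKK(IK(SK))(IKK(K(IK))))
  [2] KI(KS)(KKK(IK(SK))(IKK(K(IK))))
  [3] I(KKK(IK(SK))(IKK(K(IK))))
  [4] KKK(IK(SK))(IKK(K(IK)))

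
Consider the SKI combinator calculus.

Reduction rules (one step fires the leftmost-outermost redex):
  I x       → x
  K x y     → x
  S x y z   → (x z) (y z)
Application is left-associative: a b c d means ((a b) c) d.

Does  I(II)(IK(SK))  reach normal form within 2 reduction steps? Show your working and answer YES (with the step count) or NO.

Answer: NO — after 2 steps the term is I(IK(SK)), not yet normal

Reduction:
  start: I(II)(IK(SK))
  [1] II(IK(SK))
  [2] I(IK(SK))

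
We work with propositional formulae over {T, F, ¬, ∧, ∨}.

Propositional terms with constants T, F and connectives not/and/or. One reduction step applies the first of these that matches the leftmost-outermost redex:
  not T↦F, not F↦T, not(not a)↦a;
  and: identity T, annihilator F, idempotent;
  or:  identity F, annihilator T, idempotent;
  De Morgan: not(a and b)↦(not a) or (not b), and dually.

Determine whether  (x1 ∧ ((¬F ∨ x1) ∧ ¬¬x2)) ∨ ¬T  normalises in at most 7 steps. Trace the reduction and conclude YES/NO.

Answer: YES — reaches normal form x1 ∧ x2 in 6 ≤ 7 steps

Reduction:
  start: (x1 ∧ ((¬F ∨ x1) ∧ ¬¬x2)) ∨ ¬T
  step 1: (x1 ∧ ((T ∨ x1) ∧ ¬¬x2)) ∨ ¬T
  step 2: (x1 ∧ (T ∧ ¬¬x2)) ∨ ¬T
  step 3: (x1 ∧ ¬¬x2) ∨ ¬T
  step 4: (x1 ∧ x2) ∨ ¬T
  step 5: (x1 ∧ x2) ∨ F
  step 6: x1 ∧ x2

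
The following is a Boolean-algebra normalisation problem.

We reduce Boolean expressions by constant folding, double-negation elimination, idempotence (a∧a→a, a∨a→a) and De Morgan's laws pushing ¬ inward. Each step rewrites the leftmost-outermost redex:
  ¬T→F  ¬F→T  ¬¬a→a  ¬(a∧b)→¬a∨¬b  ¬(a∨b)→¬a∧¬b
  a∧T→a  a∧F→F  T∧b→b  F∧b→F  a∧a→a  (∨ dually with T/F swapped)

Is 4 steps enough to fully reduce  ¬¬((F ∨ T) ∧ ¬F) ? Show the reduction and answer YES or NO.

  start: ¬¬((F ∨ T) ∧ ¬F)
  →1  (F ∨ T) ∧ ¬F
  →2  T ∧ ¬F
  →3  ¬F
  →4  T

Answer: YES — reaches normal form T in 4 ≤ 4 steps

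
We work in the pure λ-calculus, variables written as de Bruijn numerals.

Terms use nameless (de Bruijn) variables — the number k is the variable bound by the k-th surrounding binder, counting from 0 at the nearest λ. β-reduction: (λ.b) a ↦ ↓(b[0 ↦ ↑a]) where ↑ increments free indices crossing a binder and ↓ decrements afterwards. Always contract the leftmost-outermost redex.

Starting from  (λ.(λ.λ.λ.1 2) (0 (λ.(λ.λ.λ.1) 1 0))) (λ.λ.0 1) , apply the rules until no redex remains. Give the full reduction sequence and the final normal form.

  start: (λ.(λ.λ.λ.1 2) (0 (λ.(λ.λ.λ.1) 1 0))) (λ.λ.0 1)
  →1  (λ.λ.λ.1 2) ((λ.λ.0 1) (λ.(λ.λ.λ.1) (λ.λ.0 1) 0))
  →2  λ.λ.1 ((λ.λ.0 1) (λ.(λ.λ.λ.1) (λ.λ.0 1) 0))
  →3  λ.λ.1 (λ.0 (λ.(λ.λ.λ.1) (λ.λ.0 1) 0))
  →4  λ.λ.1 (λ.0 (λ.(λ.λ.1) 0))
  →5  λ.λ.1 (λ.0 (λ.λ.1))

Answer: normal form = λ.λ.1 (λ.0 (λ.λ.1))  (in 5 steps)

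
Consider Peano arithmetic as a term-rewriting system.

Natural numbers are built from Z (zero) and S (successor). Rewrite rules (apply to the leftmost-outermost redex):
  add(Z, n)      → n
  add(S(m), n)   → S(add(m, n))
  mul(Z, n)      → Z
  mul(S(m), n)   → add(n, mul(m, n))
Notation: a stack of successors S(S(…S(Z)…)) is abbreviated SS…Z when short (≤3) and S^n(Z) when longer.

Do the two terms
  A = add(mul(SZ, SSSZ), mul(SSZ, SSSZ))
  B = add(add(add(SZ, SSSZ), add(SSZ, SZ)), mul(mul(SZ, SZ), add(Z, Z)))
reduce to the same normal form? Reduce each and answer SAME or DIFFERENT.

Answer: DIFFERENT — A ⇓ S^9(Z), B ⇓ S^7(Z)

Reduction:
Term A:
  start: add(mul(SZ, SSSZ), mul(SSZ, SSSZ))
  →1  add(add(SSSZ, mul(Z, SSSZ)), mul(SSZ, SSSZ))
  →2  add(S(add(SSZ, mul(Z, SSSZ))), mul(SSZ, SSSZ))
  →3  S(add(add(SSZ, mul(Z, SSSZ)), mul(SSZ, SSSZ)))
  →4  S(add(S(add(SZ, mul(Z, SSSZ))), mul(SSZ, SSSZ)))
  →5  S(S(add(add(SZ, mul(Z, SSSZ)), mul(SSZ, SSSZ))))
  →6  S(S(add(S(add(Z, mul(Z, SSSZ))), mul(SSZ, SSSZ))))
  →7  S(S(S(add(add(Z, mul(Z, SSSZ)), mul(SSZ, SSSZ)))))
  →8  S(S(S(add(mul(Z, SSSZ), mul(SSZ, SSSZ)))))
  →9  S(S(S(add(Z, mul(SSZ, SSSZ)))))
  →10  S(S(S(mul(SSZ, SSSZ))))
  →11  S(S(S(add(SSSZ, mul(SZ, SSSZ)))))
  →12  S(S(S(S(add(SSZ, mul(SZ, SSSZ))))))
  →13  S(S(S(S(S(add(SZ, mul(SZ, SSSZ)))))))
  →14  S(S(S(S(S(S(add(Z, mul(SZ, SSSZ))))))))
  →15  S(S(S(S(S(S(mul(SZ, SSSZ)))))))
  →16  S(S(S(S(S(S(add(SSSZ, mul(Z, SSSZ))))))))
  →17  S(S(S(S(S(S(S(add(SSZ, mul(Z, SSSZ)))))))))
  →18  S(S(S(S(S(S(S(S(add(SZ, mul(Z, SSSZ))))))))))
  →19  S(S(S(S(S(S(S(S(S(add(Z, mul(Z, SSSZ)))))))))))
  →20  S(S(S(S(S(S(S(S(S(mul(Z, SSSZ))))))))))
  →21  S^9(Z)

Term B:
  start: add(add(add(SZ, SSSZ), add(SSZ, SZ)), mul(mul(SZ, SZ), add(Z, Z)))
  →1  add(add(S(add(Z, SSSZ)), add(SSZ, SZ)), mul(mul(SZ, SZ), add(Z, Z)))
  →2  add(S(add(add(Z, SSSZ), add(SSZ, SZ))), mul(mul(SZ, SZ), add(Z, Z)))
  →3  S(add(add(add(Z, SSSZ), add(SSZ, SZ)), mul(mul(SZ, SZ), add(Z, Z))))
  →4  S(add(add(SSSZ, add(SSZ, SZ)), mul(mul(SZ, SZ), add(Z, Z))))
  →5  S(add(S(add(SSZ, add(SSZ, SZ))), mul(mul(SZ, SZ), add(Z, Z))))
  →6  S(S(add(add(SSZ, add(SSZ, SZ)), mul(mul(SZ, SZ), add(Z, Z)))))
  →7  S(S(add(S(add(SZ, add(SSZ, SZ))), mul(mul(SZ, SZ), add(Z, Z)))))
  →8  S(S(S(add(add(SZ, add(SSZ, SZ)), mul(mul(SZ, SZ), add(Z, Z))))))
  →9  S(S(S(add(S(add(Z, add(SSZ, SZ))), mul(mul(SZ, SZ), add(Z, Z))))))
  →10  S(S(S(S(add(add(Z, add(SSZ, SZ)), mul(mul(SZ, SZ), add(Z, Z)))))))
  →11  S(S(S(S(add(add(SSZ, SZ), mul(mul(SZ, SZ), add(Z, Z)))))))
  →12  S(S(S(S(add(S(add(SZ, SZ)), mul(mul(SZ, SZ), add(Z, Z)))))))
  →13  S(S(S(S(S(add(add(SZ, SZ), mul(mul(SZ, SZ), add(Z, Z))))))))
  →14  S(S(S(S(S(add(S(add(Z, SZ)), mul(mul(SZ, SZ), add(Z, Z))))))))
  →15  S(S(S(S(S(S(add(add(Z, SZ), mul(mul(SZ, SZ), add(Z, Z)))))))))
  →16  S(S(S(S(S(S(add(SZ, mul(mul(SZ, SZ), add(Z, Z)))))))))
  →17  S(S(S(S(S(S(S(add(Z, mul(mul(SZ, SZ), add(Z, Z))))))))))
  →18  S(S(S(S(S(S(S(mul(mul(SZ, SZ), add(Z, Z)))))))))
  →19  S(S(S(S(S(S(S(mul(add(SZ, mul(Z, SZ)), add(Z, Z)))))))))
  →20  S(S(S(S(S(S(S(mul(S(add(Z, mul(Z, SZ))), add(Z, Z)))))))))
  →21  S(S(S(S(S(S(S(add(add(Z, Z), mul(add(Z, mul(Z, SZ)), add(Z, Z))))))))))
  →22  S(S(S(S(S(S(S(add(Z, mul(add(Z, mul(Z, SZ)), add(Z, Z))))))))))
  →23  S(S(S(S(S(S(S(mul(add(Z, mul(Z, SZ)), add(Z, Z)))))))))
  →24  S(S(S(S(S(S(S(mul(mul(Z, SZ), add(Z, Z)))))))))
  →25  S(S(S(S(S(S(S(mul(Z, add(Z, Z)))))))))
  →26  S^7(Z)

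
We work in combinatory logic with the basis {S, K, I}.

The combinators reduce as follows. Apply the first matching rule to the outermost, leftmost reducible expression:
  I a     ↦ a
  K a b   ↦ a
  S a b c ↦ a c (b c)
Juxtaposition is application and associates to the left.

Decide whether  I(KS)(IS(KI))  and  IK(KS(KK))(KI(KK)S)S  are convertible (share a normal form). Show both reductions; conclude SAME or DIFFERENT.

Answer: DIFFERENT — A ⇓ S, B ⇓ SS

Derivation:
Term A:
  start: I(KS)(IS(KI))
  →1  KS(IS(KI))
  →2  S

Term B:
  start: IK(KS(KK))(KI(KK)S)S
  →1  K(KS(KK))(KI(KK)S)S
  →2  KS(KK)S
  →3  SS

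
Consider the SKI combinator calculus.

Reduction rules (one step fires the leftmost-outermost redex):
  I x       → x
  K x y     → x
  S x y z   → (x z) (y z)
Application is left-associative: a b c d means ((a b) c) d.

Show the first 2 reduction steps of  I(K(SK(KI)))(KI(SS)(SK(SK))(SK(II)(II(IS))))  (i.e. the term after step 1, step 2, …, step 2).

  start: I(K(SK(KI)))(KI(SS)(SK(SK))(SK(II)(II(IS))))
  [1] K(SK(KI))(KI(SS)(SK(SK))(SK(II)(II(IS))))
  [2] SK(KI)

Answer: after 2 steps: SK(KI)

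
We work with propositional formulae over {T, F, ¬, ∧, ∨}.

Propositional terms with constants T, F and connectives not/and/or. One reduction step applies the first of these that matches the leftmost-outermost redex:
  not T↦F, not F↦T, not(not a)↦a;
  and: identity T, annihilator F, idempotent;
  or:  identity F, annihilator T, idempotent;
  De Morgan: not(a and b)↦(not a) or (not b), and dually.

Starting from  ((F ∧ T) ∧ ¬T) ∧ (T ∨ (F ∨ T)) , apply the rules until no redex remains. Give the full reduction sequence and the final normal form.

  start: ((F ∧ T) ∧ ¬T) ∧ (T ∨ (F ∨ T))
  [1] (F ∧ ¬T) ∧ (T ∨ (F ∨ T))
  [2] F ∧ (T ∨ (F ∨ T))
  [3] F

Answer: normal form = F  (in 3 steps)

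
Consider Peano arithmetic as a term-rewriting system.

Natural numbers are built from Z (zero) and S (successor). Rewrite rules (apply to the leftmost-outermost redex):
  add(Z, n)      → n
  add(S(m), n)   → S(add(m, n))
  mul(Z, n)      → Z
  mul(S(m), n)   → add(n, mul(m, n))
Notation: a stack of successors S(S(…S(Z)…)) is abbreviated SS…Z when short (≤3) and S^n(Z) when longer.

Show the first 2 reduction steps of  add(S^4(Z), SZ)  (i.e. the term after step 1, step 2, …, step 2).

  start: add(S^4(Z), SZ)
  →1  S(add(SSSZ, SZ))
  →2  S(S(add(SSZ, SZ)))

Answer: after 2 steps: S(S(add(SSZ, SZ)))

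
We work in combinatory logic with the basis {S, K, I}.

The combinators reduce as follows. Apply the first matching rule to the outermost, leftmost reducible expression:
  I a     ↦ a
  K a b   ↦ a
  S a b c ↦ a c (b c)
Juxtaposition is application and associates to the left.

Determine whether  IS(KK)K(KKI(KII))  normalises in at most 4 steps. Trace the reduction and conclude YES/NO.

  start: IS(KK)K(KKI(KII))
  [1] S(KK)K(KKI(KII))
  [2] KK(KKI(KII))(K(KKI(KII)))
  [3] K(K(KKI(KII)))
  [4] K(K(K(KII)))

Answer: NO — after 4 steps the term is K(K(K(KII))), not yet normal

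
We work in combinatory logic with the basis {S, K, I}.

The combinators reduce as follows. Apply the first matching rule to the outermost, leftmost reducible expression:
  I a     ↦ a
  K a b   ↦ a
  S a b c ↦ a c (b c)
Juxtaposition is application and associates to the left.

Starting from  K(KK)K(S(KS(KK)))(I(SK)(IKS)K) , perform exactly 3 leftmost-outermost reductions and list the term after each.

  start: K(KK)K(S(KS(KK)))(I(SK)(IKS)K)
  step 1: KK(S(KS(KK)))(I(SK)(IKS)K)
  step 2: K(I(SK)(IKS)K)
  step 3: K(SK(IKS)K)

Answer: after 3 steps: K(SK(IKS)K)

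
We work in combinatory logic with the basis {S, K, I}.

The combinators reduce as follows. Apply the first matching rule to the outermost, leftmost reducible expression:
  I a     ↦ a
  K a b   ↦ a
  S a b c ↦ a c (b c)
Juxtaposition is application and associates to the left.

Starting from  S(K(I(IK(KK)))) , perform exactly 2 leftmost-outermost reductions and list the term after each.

Answer: after 2 steps: S(K(K(KK)))

Working:
  start: S(K(I(IK(KK))))
  →1  S(K(IK(KK)))
  →2  S(K(K(KK)))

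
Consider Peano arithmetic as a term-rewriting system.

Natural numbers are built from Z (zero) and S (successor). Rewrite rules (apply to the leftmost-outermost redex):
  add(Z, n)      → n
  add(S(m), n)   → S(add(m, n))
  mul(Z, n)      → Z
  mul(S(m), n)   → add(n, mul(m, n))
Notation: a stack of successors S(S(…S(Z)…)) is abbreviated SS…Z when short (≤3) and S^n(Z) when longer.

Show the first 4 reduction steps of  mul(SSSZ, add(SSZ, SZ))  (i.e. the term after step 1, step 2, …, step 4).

Answer: after 4 steps: S(add(S(add(Z, SZ)), mul(SSZ, add(SSZ, SZ))))

Working:
  start: mul(SSSZ, add(SSZ, SZ))
  →1  add(add(SSZ, SZ), mul(SSZ, add(SSZ, SZ)))
  →2  add(S(add(SZ, SZ)), mul(SSZ, add(SSZ, SZ)))
  →3  S(add(add(SZ, SZ), mul(SSZ, add(SSZ, SZ))))
  →4  S(add(S(add(Z, SZ)), mul(SSZ, add(SSZ, SZ))))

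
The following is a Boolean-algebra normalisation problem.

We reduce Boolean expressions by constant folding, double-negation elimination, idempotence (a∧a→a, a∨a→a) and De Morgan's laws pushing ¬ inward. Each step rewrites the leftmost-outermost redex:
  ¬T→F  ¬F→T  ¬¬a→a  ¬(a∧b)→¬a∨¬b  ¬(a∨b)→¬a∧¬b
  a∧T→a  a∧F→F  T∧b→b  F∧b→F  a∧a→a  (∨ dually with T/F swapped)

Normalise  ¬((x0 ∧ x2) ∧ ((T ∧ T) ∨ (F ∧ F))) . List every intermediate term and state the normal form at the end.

  start: ¬((x0 ∧ x2) ∧ ((T ∧ T) ∨ (F ∧ F)))
  step 1: ¬(x0 ∧ x2) ∨ ¬((T ∧ T) ∨ (F ∧ F))
  step 2: (¬x0 ∨ ¬x2) ∨ ¬((T ∧ T) ∨ (F ∧ F))
  step 3: (¬x0 ∨ ¬x2) ∨ (¬(T ∧ T) ∧ ¬(F ∧ F))
  step 4: (¬x0 ∨ ¬x2) ∨ ((¬T ∨ ¬T) ∧ ¬(F ∧ F))
  step 5: (¬x0 ∨ ¬x2) ∨ (¬T ∧ ¬(F ∧ F))
  step 6: (¬x0 ∨ ¬x2) ∨ (F ∧ ¬(F ∧ F))
  step 7: (¬x0 ∨ ¬x2) ∨ F
  step 8: ¬x0 ∨ ¬x2

Answer: normal form = ¬x0 ∨ ¬x2  (in 8 steps)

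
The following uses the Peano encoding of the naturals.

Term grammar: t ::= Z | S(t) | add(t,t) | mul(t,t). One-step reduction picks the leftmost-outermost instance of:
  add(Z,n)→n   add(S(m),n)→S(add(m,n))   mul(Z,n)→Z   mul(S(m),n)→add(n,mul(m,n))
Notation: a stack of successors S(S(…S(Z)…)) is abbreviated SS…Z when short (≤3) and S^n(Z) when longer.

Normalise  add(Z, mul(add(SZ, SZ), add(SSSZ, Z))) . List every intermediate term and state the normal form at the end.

  start: add(Z, mul(add(SZ, SZ), add(SSSZ, Z)))
  step 1: mul(add(SZ, SZ), add(SSSZ, Z))
  step 2: mul(S(add(Z, SZ)), add(SSSZ, Z))
  step 3: add(add(SSSZ, Z), mul(add(Z, SZ), add(SSSZ, Z)))
  step 4: add(S(add(SSZ, Z)), mul(add(Z, SZ), add(SSSZ, Z)))
  step 5: S(add(add(SSZ, Z), mul(add(Z, SZ), add(SSSZ, Z))))
  step 6: S(add(S(add(SZ, Z)), mul(add(Z, SZ), add(SSSZ, Z))))
  step 7: S(S(add(add(SZ, Z), mul(add(Z, SZ), add(SSSZ, Z)))))
  step 8: S(S(add(S(add(Z, Z)), mul(add(Z, SZ), add(SSSZ, Z)))))
  step 9: S(S(S(add(add(Z, Z), mul(add(Z, SZ), add(SSSZ, Z))))))
  step 10: S(S(S(add(Z, mul(add(Z, SZ), add(SSSZ, Z))))))
  step 11: S(S(S(mul(add(Z, SZ), add(SSSZ, Z)))))
  step 12: S(S(S(mul(SZ, add(SSSZ, Z)))))
  step 13: S(S(S(add(add(SSSZ, Z), mul(Z, add(SSSZ, Z))))))
  step 14: S(S(S(add(S(add(SSZ, Z)), mul(Z, add(SSSZ, Z))))))
  step 15: S(S(S(S(add(add(SSZ, Z), mul(Z, add(SSSZ, Z)))))))
  step 16: S(S(S(S(add(S(add(SZ, Z)), mul(Z, add(SSSZ, Z)))))))
  step 17: S(S(S(S(S(add(add(SZ, Z), mul(Z, add(SSSZ, Z))))))))
  step 18: S(S(S(S(S(add(S(add(Z, Z)), mul(Z, add(SSSZ, Z))))))))
  step 19: S(S(S(S(S(S(add(add(Z, Z), mul(Z, add(SSSZ, Z)))))))))
  step 20: S(S(S(S(S(S(add(Z, mul(Z, add(SSSZ, Z)))))))))
  step 21: S(S(S(S(S(S(mul(Z, add(SSSZ, Z))))))))
  step 22: S^6(Z)

Answer: normal form = S^6(Z)  (in 22 steps)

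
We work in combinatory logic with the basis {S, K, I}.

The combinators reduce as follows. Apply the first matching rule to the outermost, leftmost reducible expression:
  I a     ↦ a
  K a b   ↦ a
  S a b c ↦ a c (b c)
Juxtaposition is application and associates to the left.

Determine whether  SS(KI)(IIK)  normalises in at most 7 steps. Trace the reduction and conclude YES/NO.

  start: SS(KI)(IIK)
  [1] S(IIK)(KI(IIK))
  [2] S(IK)(KI(IIK))
  [3] SK(KI(IIK))
  [4] SKI

Answer: YES — reaches normal form SKI in 4 ≤ 7 steps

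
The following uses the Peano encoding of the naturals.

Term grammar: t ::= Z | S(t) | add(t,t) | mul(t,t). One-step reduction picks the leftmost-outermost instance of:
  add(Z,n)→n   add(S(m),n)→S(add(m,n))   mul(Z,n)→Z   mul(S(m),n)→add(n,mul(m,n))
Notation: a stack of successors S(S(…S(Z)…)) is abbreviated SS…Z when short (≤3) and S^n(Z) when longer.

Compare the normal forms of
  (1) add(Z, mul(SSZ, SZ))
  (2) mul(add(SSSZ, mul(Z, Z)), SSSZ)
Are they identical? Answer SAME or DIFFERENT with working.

Term A:
  start: add(Z, mul(SSZ, SZ))
  →1  mul(SSZ, SZ)
  →2  add(SZ, mul(SZ, SZ))
  →3  S(add(Z, mul(SZ, SZ)))
  →4  S(mul(SZ, SZ))
  →5  S(add(SZ, mul(Z, SZ)))
  →6  S(S(add(Z, mul(Z, SZ))))
  →7  S(S(mul(Z, SZ)))
  →8  SSZ

Term B:
  start: mul(add(SSSZ, mul(Z, Z)), SSSZ)
  →1  mul(S(add(SSZ, mul(Z, Z))), SSSZ)
  →2  add(SSSZ, mul(add(SSZ, mul(Z, Z)), SSSZ))
  →3  S(add(SSZ, mul(add(SSZ, mul(Z, Z)), SSSZ)))
  →4  S(S(add(SZ, mul(add(SSZ, mul(Z, Z)), SSSZ))))
  →5  S(S(S(add(Z, mul(add(SSZ, mul(Z, Z)), SSSZ)))))
  →6  S(S(S(mul(add(SSZ, mul(Z, Z)), SSSZ))))
  →7  S(S(S(mul(S(add(SZ, mul(Z, Z))), SSSZ))))
  →8  S(S(S(add(SSSZ, mul(add(SZ, mul(Z, Z)), SSSZ)))))
  →9  S(S(S(S(add(SSZ, mul(add(SZ, mul(Z, Z)), SSSZ))))))
  →10  S(S(S(S(S(add(SZ, mul(add(SZ, mul(Z, Z)), SSSZ)))))))
  →11  S(S(S(S(S(S(add(Z, mul(add(SZ, mul(Z, Z)), SSSZ))))))))
  →12  S(S(S(S(S(S(mul(add(SZ, mul(Z, Z)), SSSZ)))))))
  →13  S(S(S(S(S(S(mul(S(add(Z, mul(Z, Z))), SSSZ)))))))
  →14  S(S(S(S(S(S(add(SSSZ, mul(add(Z, mul(Z, Z)), SSSZ))))))))
  →15  S(S(S(S(S(S(S(add(SSZ, mul(add(Z, mul(Z, Z)), SSSZ)))))))))
  →16  S(S(S(S(S(S(S(S(add(SZ, mul(add(Z, mul(Z, Z)), SSSZ))))))))))
  →17  S(S(S(S(S(S(S(S(S(add(Z, mul(add(Z, mul(Z, Z)), SSSZ)))))))))))
  →18  S(S(S(S(S(S(S(S(S(mul(add(Z, mul(Z, Z)), SSSZ))))))))))
  →19  S(S(S(S(S(S(S(S(S(mul(mul(Z, Z), SSSZ))))))))))
  →20  S(S(S(S(S(S(S(S(S(mul(Z, SSSZ))))))))))
  →21  S^9(Z)

Answer: DIFFERENT — A ⇓ SSZ, B ⇓ S^9(Z)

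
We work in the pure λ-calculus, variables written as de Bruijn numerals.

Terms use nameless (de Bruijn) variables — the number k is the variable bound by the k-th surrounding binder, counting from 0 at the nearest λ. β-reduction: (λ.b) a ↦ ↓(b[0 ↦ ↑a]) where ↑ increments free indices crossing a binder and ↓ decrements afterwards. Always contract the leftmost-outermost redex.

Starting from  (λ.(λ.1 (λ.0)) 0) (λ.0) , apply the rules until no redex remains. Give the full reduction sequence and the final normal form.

Answer: normal form = λ.0  (in 3 steps)

Reduction:
  start: (λ.(λ.1 (λ.0)) 0) (λ.0)
  [1] (λ.(λ.0) (λ.0)) (λ.0)
  [2] (λ.0) (λ.0)
  [3] λ.0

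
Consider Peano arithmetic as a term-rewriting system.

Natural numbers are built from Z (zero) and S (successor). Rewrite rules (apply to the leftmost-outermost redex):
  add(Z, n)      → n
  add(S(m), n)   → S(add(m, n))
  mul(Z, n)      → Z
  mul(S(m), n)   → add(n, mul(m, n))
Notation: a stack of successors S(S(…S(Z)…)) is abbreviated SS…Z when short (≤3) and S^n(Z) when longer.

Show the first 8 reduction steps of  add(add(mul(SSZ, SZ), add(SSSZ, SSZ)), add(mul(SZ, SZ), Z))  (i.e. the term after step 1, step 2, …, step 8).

Answer: after 8 steps: S(add(S(add(add(Z, mul(Z, SZ)), add(SSSZ, SSZ))), add(mul(SZ, SZ), Z)))

Derivation:
  start: add(add(mul(SSZ, SZ), add(SSSZ, SSZ)), add(mul(SZ, SZ), Z))
  →1  add(add(add(SZ, mul(SZ, SZ)), add(SSSZ, SSZ)), add(mul(SZ, SZ), Z))
  →2  add(add(S(add(Z, mul(SZ, SZ))), add(SSSZ, SSZ)), add(mul(SZ, SZ), Z))
  →3  add(S(add(add(Z, mul(SZ, SZ)), add(SSSZ, SSZ))), add(mul(SZ, SZ), Z))
  →4  S(add(add(add(Z, mul(SZ, SZ)), add(SSSZ, SSZ)), add(mul(SZ, SZ), Z)))
  →5  S(add(add(mul(SZ, SZ), add(SSSZ, SSZ)), add(mul(SZ, SZ), Z)))
  →6  S(add(add(add(SZ, mul(Z, SZ)), add(SSSZ, SSZ)), add(mul(SZ, SZ), Z)))
  →7  S(add(add(S(add(Z, mul(Z, SZ))), add(SSSZ, SSZ)), add(mul(SZ, SZ), Z)))
  →8  S(add(S(add(add(Z, mul(Z, SZ)), add(SSSZ, SSZ))), add(mul(SZ, SZ), Z)))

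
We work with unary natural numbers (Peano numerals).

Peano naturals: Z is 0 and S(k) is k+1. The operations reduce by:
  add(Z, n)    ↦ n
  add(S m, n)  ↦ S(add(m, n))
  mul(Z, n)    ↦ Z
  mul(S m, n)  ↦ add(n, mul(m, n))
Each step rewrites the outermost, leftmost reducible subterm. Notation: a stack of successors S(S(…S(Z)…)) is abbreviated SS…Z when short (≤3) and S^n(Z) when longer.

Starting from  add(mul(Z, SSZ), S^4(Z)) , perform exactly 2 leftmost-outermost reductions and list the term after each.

  start: add(mul(Z, SSZ), S^4(Z))
  [1] add(Z, S^4(Z))
  [2] S^4(Z)

Answer: after 2 steps: S^4(Z)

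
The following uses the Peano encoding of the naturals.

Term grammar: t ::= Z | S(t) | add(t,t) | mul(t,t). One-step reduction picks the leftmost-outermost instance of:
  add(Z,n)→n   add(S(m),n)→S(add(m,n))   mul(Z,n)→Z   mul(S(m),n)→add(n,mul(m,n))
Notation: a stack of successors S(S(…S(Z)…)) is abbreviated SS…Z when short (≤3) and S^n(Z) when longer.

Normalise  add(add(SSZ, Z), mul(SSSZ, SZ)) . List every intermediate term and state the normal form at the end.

Answer: normal form = S^5(Z)  (in 16 steps)

Derivation:
  start: add(add(SSZ, Z), mul(SSSZ, SZ))
  [1] add(S(add(SZ, Z)), mul(SSSZ, SZ))
  [2] S(add(add(SZ, Z), mul(SSSZ, SZ)))
  [3] S(add(S(add(Z, Z)), mul(SSSZ, SZ)))
  [4] S(S(add(add(Z, Z), mul(SSSZ, SZ))))
  [5] S(S(add(Z, mul(SSSZ, SZ))))
  [6] S(S(mul(SSSZ, SZ)))
  [7] S(S(add(SZ, mul(SSZ, SZ))))
  [8] S(S(S(add(Z, mul(SSZ, SZ)))))
  [9] S(S(S(mul(SSZ, SZ))))
  [10] S(S(S(add(SZ, mul(SZ, SZ)))))
  [11] S(S(S(S(add(Z, mul(SZ, SZ))))))
  [12] S(S(S(S(mul(SZ, SZ)))))
  [13] S(S(S(S(add(SZ, mul(Z, SZ))))))
  [14] S(S(S(S(S(add(Z, mul(Z, SZ)))))))
  [15] S(S(S(S(S(mul(Z, SZ))))))
  [16] S^5(Z)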